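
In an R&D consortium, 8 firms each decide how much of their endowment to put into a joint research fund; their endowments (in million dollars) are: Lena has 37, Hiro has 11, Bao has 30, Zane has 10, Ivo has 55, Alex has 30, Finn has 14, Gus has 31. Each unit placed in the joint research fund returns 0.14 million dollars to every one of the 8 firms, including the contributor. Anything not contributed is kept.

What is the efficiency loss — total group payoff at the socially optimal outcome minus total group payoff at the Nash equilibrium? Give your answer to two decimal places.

26.16 million dollars

The private return per contributed unit is 0.14 < 1 for everyone, so the Nash equilibrium is zero contribution and the group total is Σ E_j = 37 + 11 + 30 + 10 + 55 + 30 + 14 + 31 = 218.
Each contributed unit returns 1.120 to the group, so the social optimum is full contribution by everyone: group total = 1.120 × 218 = 244.16.
Efficiency loss = (1.120 − 1) × 218 = 26.16.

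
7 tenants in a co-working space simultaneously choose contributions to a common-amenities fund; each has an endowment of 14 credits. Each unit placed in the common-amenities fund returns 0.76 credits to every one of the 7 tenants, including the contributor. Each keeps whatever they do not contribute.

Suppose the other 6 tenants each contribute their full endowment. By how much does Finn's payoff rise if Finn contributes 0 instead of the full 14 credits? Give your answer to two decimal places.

3.36 credits

Switching from a contribution of 14 to 0 lets Finn keep an extra 14 credits, but lowers the common-amenities fund by 14, which costs Finn their own share of that drop: 0.76 × 14 = 10.64.
Net gain = 14 − 10.64 = 3.36. The private return per contributed unit (0.76) is below 1, so free-riding is indeed the best response regardless of what the others do.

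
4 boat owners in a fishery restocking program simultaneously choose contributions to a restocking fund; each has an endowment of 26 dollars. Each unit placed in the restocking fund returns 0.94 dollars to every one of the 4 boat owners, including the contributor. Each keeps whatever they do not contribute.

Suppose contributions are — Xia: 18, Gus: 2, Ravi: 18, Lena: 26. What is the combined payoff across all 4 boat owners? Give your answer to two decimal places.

280.64 dollars

Total contributed: 18 + 2 + 18 + 26 = 64; total kept: 4 × 26 − 64 = 40.
The restocking fund pays out 0.94 × 4 × 64 = 240.64 in aggregate.
Group total = 40 + 240.64 = 280.64.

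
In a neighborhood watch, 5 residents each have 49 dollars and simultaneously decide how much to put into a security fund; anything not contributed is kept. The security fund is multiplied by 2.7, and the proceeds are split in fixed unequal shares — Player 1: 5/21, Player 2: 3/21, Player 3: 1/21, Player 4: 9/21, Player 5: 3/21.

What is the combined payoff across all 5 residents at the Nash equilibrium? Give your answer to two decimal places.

328.30 dollars

Each unit j contributes comes back to j as 2.7 × (j's share), so j prefers to contribute only if that share exceeds 1/2.7 = 0.3704; otherwise keeping the unit dominates.
Only Player 4 (9/21) clears that bar, contributing 49; the remaining 4 contribute 0. Total contributed: 49.
The security fund pays out 2.7 × 49 = 132.30 in total (split across the unequal shares, but the aggregate is all that matters for the group sum).
The 4 free-riders keep 49 each, adding 196. Group total = 196 + 132.30 = 328.30.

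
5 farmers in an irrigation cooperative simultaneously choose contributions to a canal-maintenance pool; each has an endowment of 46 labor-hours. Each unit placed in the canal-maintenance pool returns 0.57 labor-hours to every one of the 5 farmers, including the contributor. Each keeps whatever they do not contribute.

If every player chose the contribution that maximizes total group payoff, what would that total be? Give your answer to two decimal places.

655.50 labor-hours

Each contributed unit returns 2.850 to the group as a whole (0.57 to each of 5 players), which exceeds 1, so the social optimum is full contribution: group total = 2.850 × 230 = 655.50.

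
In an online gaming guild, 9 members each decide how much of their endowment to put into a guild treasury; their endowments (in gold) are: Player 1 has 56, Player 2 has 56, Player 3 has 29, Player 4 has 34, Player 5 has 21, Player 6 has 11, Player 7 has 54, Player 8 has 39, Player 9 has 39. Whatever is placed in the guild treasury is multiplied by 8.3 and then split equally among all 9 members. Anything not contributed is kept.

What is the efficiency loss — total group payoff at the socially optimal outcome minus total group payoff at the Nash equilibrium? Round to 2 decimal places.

The private return per contributed unit is 8.3/9 = 0.9222 < 1 for every player regardless of endowment, so the Nash equilibrium is zero contribution and the group total is Σ E_j = 56 + 56 + 29 + 34 + 21 + 11 + 54 + 39 + 39 = 339.
Each contributed unit returns 8.300 to the group, so the social optimum is full contribution by everyone: group total = 8.300 × 339 = 2813.70.
Efficiency loss = (8.300 − 1) × 339 = 2474.70.

2474.70 gold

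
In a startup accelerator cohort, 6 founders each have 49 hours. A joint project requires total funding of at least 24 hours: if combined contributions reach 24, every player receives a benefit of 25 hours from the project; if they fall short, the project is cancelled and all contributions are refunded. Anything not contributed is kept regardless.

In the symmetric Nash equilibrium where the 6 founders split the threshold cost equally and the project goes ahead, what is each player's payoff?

Equal share of the threshold: 24/6 = 4.
At this profile no one gains by cutting their contribution: any cut drops the total below 24, the project is cancelled, contributions are refunded, and the deviator ends with 49, which is less than 49 − 4 + 25 = 70. Contributing more than 4 just wastes the excess. So contributing exactly 4 is a best response.
Each player's payoff: 49 − 4 + 25 = 70.

70 hours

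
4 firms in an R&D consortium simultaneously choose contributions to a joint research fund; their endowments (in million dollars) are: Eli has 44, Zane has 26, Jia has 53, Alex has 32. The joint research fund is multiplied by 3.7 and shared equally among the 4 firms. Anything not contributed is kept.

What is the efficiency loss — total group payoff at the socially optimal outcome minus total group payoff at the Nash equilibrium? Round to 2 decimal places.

418.50 million dollars

The private return per contributed unit is 3.7/4 = 0.9250 < 1 for every player regardless of endowment, so the Nash equilibrium is zero contribution and the group total is Σ E_j = 44 + 26 + 53 + 32 = 155.
Each contributed unit returns 3.700 to the group, so the social optimum is full contribution by everyone: group total = 3.700 × 155 = 573.50.
Efficiency loss = (3.700 − 1) × 155 = 418.50.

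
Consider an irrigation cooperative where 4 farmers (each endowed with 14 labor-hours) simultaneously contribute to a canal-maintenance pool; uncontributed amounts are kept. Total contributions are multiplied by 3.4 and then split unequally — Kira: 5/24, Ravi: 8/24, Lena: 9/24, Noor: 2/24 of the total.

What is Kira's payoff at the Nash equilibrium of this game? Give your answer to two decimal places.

33.83 labor-hours

A player with share s gets back 3.4·s per unit contributed, so full contribution is dominant for anyone with s > 1/3.4 = 0.2941 and zero contribution is dominant for anyone below.
Ravi and Lena clear that bar, contributing 14 each; the remaining 2 contribute 0. Total contributed: 28.
Kira keeps 14 and receives 3.4 × 28 × 5/24 = 19.83 from the canal-maintenance pool, for a payoff of 33.83.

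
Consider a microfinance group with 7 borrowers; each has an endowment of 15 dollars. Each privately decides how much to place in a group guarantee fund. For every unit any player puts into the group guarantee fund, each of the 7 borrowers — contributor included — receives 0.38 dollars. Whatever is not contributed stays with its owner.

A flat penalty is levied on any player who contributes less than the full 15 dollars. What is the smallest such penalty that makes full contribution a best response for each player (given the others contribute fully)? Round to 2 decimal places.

9.30 dollars

Given the others contribute fully, the best deviation is to contribute 0 (any partial contribution still incurs the fine and gives up units whose private return 0.38 is below 1).
Deviating from 15 to 0 saves 15 dollars but forfeits the deviator's share of the drop in the group guarantee fund: 0.38 × 15 = 5.70.
So the deviation gain is 15 − 5.70 = 9.30, and the fine must be at least 9.30 dollars to wipe it out.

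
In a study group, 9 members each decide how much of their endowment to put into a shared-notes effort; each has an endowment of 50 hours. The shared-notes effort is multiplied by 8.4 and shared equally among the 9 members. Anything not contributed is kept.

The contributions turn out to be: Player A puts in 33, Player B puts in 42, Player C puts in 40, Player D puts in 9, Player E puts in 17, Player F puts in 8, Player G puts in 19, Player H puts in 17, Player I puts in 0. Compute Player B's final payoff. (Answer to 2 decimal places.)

Total contributed: 33 + 42 + 40 + 9 + 17 + 8 + 19 + 17 + 0 = 185.
Each receives 8.4 × 185 / 9 = 172.67 from the shared-notes effort.
Player B keeps 50 − 42 = 8, so Player B's payoff is 8 + 172.67 = 180.67.

180.67 hours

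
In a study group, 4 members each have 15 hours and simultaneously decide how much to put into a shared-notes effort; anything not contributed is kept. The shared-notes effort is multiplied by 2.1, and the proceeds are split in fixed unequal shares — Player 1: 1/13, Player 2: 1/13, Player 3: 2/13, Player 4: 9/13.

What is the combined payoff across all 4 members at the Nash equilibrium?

76.50 hours

Each unit j contributes comes back to j as 2.1 × (j's share), so j prefers to contribute only if that share exceeds 1/2.1 = 0.4762; otherwise keeping the unit dominates.
Player 4 alone (share 9/13) is above the threshold, contributing 15; the remaining 3 contribute 0. Total contributed: 15.
The shared-notes effort pays out 2.1 × 15 = 31.50 in total (split across the unequal shares, but the aggregate is all that matters for the group sum).
The 3 free-riders keep 15 each, adding 45. Group total = 45 + 31.50 = 76.50.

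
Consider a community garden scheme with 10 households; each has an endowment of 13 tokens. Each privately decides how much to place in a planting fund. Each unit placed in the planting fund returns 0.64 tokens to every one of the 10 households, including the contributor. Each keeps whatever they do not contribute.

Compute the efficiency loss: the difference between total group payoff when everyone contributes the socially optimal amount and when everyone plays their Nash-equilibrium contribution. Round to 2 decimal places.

The private return per contributed unit is 0.64 < 1, so contributing 0 is dominant for every player. At the Nash equilibrium everyone keeps their 13, and the group total is 10 × 13 = 130.
Each contributed unit returns 6.400 to the group as a whole (0.64 to each of 10 players), which exceeds 1, so the social optimum is full contribution: group total = 6.400 × 130 = 832.00.
Efficiency loss = 832.00 − 130 = 702.00.

702.00 tokens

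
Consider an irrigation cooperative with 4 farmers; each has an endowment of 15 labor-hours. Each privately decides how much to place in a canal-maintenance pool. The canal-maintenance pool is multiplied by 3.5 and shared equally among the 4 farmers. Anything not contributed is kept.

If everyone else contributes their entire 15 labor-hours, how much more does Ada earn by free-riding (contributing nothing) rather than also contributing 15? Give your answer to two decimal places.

Switching from a contribution of 15 to 0 lets Ada keep an extra 15 labor-hours, but lowers the canal-maintenance pool by 15, which costs Ada their own share of that drop: 3.5/4 × 15 = 13.12.
Net gain = 15 − 13.12 = 1.88. The private return per contributed unit (0.8750) is below 1, so free-riding is indeed the best response regardless of what the others do.

1.88 labor-hours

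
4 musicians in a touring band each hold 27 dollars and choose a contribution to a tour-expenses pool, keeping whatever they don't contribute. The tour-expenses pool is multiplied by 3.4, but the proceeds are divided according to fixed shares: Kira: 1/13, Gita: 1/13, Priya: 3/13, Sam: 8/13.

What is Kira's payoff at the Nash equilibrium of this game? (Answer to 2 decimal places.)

For player j, contributing a unit is worthwhile iff 3.4 × (j's share) ≥ 1, i.e. iff j's share is at least 0.2941.
Sam alone (share 8/13) is above the threshold, contributing 27; the remaining 3 contribute 0. Total contributed: 27.
Kira keeps 27 and receives 3.4 × 27 × 1/13 = 7.06 from the tour-expenses pool, for a payoff of 34.06.

34.06 dollars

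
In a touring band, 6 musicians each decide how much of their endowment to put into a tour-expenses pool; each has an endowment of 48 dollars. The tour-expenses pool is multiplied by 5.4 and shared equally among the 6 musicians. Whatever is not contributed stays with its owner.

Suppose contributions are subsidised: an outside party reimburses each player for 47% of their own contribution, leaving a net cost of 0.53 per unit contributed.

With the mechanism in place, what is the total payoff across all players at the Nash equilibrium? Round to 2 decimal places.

Under the mechanism each unit contributed yields (5.4/6) / 0.53 = 1.6981 back to its contributor per unit of net cost, which exceeds 1, making full contribution the dominant choice for everyone.
At the Nash equilibrium everyone contributes 48. Group total payoff = 6 × (48 × 0.47 + 5.4 × 48) = 1690.56.

1690.56 dollars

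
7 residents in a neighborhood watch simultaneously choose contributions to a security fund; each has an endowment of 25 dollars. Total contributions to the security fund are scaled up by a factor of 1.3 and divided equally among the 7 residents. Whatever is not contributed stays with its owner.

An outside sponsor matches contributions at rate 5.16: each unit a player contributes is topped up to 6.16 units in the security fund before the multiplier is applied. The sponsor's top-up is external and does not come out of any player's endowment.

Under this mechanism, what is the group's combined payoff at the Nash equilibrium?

1401.40 dollars

With the mechanism, a contributed unit returns 1.3 × 6.16 / 7 = 1.1440 per unit of net cost to the contributor — now above 1 — so contributing fully is weakly dominant for every player.
So the Nash equilibrium is full contribution by all 7; the group earns 1.3 × 6.16 × 175 = 1401.40.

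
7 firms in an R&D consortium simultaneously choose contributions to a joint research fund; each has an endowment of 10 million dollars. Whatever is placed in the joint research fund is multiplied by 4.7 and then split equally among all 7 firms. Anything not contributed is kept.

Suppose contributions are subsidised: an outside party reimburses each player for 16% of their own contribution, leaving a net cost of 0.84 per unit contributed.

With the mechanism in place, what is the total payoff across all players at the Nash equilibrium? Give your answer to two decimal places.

With the mechanism, a contributed unit returns (4.7/7) / 0.84 = 0.7993 per unit of net cost — still below 1 — so contributing 0 remains dominant for every player.
Everyone keeps their endowment and the group total is 7 × 10 = 70.

70.00 million dollars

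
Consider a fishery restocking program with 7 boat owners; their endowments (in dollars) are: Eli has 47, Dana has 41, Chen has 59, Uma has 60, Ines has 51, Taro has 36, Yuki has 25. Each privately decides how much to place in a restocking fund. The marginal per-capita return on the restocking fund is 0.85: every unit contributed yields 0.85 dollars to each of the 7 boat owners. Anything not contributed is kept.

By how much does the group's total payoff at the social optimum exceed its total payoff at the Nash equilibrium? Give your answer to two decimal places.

The private return per contributed unit is 0.85 < 1 for everyone, so the Nash equilibrium is zero contribution and the group total is Σ E_j = 47 + 41 + 59 + 60 + 51 + 36 + 25 = 319.
Each contributed unit returns 5.950 to the group, so the social optimum is full contribution by everyone: group total = 5.950 × 319 = 1898.05.
Efficiency loss = (5.950 − 1) × 319 = 1579.05.

1579.05 dollars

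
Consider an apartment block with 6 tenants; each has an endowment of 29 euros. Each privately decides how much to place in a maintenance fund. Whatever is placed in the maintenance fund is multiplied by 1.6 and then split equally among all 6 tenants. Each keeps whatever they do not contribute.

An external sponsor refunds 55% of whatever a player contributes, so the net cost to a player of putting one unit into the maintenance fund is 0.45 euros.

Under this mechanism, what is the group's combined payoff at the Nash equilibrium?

174.00 euros

With the mechanism, a contributed unit returns (1.6/6) / 0.45 = 0.5926 per unit of net cost — still below 1 — so contributing 0 remains dominant for every player.
At the Nash equilibrium no one contributes; group total payoff = 6 × 29 = 174.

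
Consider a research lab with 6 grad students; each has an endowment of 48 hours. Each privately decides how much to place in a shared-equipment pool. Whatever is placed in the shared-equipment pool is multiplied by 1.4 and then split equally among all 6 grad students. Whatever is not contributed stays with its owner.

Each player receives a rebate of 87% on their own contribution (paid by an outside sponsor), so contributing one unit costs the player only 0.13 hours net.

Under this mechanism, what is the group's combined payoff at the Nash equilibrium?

653.76 hours

With the mechanism, a contributed unit returns (1.4/6) / 0.13 = 1.7949 per unit of net cost to the contributor — now above 1 — so contributing fully is weakly dominant for every player.
So the Nash equilibrium is full contribution by all 6; the group earns 6 × (48 × 0.87 + 1.4 × 48) = 653.76.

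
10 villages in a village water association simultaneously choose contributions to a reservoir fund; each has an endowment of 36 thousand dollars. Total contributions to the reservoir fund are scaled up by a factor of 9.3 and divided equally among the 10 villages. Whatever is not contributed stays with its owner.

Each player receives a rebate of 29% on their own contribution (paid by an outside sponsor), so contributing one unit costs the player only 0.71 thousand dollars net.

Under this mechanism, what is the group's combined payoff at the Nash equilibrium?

The effective private return per unit is now (9.3/10) / 0.71 = 1.3099 > 1, so every player's dominant strategy flips to full contribution.
So the Nash equilibrium is full contribution by all 10; the group earns 10 × (36 × 0.29 + 9.3 × 36) = 3452.40.

3452.40 thousand dollars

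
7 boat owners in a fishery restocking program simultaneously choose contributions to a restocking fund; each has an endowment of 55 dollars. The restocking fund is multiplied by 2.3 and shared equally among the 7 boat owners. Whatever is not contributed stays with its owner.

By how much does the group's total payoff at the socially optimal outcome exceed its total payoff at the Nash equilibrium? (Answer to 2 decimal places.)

500.50 dollars

Each contributed unit returns 2.3/7 = 0.3286 to its contributor — below 1 — so contributing 0 is dominant for every player. At the Nash equilibrium everyone keeps their 55, and the group total is 7 × 55 = 385.
Each contributed unit returns 2.300 to the group as a whole (0.3286 to each of 7 players), which exceeds 1, so the social optimum is full contribution: group total = 2.300 × 385 = 885.50.
Efficiency loss = 885.50 − 385 = 500.50.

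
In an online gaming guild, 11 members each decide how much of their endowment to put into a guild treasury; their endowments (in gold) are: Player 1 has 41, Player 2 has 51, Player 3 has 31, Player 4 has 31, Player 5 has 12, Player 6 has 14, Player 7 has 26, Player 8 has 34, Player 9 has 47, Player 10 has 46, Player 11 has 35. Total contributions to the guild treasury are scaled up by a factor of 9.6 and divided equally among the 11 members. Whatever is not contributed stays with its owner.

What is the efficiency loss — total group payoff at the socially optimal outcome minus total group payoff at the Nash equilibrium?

3164.80 gold

The private return per contributed unit is 9.6/11 = 0.8727 < 1 for every player regardless of endowment, so the Nash equilibrium is zero contribution and the group total is Σ E_j = 41 + 51 + 31 + 31 + 12 + 14 + 26 + 34 + 47 + 46 + 35 = 368.
Each contributed unit returns 9.600 to the group, so the social optimum is full contribution by everyone: group total = 9.600 × 368 = 3532.80.
Efficiency loss = (9.600 − 1) × 368 = 3164.80.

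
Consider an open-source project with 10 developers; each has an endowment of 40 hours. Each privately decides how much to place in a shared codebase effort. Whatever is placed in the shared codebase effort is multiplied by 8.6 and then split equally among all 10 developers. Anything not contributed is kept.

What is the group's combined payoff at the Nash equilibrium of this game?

Each contributed unit returns 8.6/10 = 0.8600 to its contributor — below 1 — so contributing 0 is dominant for every player. At the Nash equilibrium everyone keeps their 40, and the group total is 10 × 40 = 400.

400.00 hours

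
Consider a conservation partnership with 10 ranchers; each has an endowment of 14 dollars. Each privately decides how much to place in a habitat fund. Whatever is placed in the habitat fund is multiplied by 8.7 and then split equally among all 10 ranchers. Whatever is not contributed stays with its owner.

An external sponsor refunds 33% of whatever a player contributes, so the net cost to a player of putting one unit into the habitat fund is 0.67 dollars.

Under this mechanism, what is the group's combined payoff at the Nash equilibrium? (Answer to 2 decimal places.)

1264.20 dollars

With the mechanism, a contributed unit returns (8.7/10) / 0.67 = 1.2985 per unit of net cost to the contributor — now above 1 — so contributing fully is weakly dominant for every player.
At the Nash equilibrium everyone contributes 14. Group total payoff = 10 × (14 × 0.33 + 8.7 × 14) = 1264.20.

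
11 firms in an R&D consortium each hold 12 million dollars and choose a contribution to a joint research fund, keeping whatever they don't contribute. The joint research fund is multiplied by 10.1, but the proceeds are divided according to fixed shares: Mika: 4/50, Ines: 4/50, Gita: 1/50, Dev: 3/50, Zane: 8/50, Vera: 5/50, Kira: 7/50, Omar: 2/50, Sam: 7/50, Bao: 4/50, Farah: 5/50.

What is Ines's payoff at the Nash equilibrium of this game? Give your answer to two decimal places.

60.48 million dollars

For player j, contributing a unit is worthwhile iff 10.1 × (j's share) ≥ 1, i.e. iff j's share is at least 0.0990.
Zane, Vera, Kira, Sam and Farah are above the threshold, contributing 12 each; the remaining 6 contribute 0. Total contributed: 60.
Ines keeps 12 and receives 10.1 × 60 × 4/50 = 48.48 from the joint research fund, for a payoff of 60.48.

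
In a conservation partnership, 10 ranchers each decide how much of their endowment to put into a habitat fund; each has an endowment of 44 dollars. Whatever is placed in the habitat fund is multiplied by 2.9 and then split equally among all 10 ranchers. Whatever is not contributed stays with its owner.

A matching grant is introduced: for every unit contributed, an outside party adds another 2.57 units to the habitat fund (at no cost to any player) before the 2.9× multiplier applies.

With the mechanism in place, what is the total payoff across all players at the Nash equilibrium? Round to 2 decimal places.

4555.32 dollars

The effective private return per unit is now 2.9 × 3.57 / 10 = 1.0353 > 1, so every player's dominant strategy flips to full contribution.
At the Nash equilibrium everyone contributes 44. Group total payoff = 2.9 × 3.57 × 440 = 4555.32.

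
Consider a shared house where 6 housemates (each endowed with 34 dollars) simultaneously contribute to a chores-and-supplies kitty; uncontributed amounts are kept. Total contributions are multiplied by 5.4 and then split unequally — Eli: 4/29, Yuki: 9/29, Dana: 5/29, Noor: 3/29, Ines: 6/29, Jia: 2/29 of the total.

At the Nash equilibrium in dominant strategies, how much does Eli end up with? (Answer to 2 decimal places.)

A player with share s gets back 5.4·s per unit contributed, so full contribution is dominant for anyone with s > 1/5.4 = 0.1852 and zero contribution is dominant for anyone below.
Yuki and Ines are above the threshold, contributing 34 each; the remaining 4 contribute 0. Total contributed: 68.
Eli keeps 34 and receives 5.4 × 68 × 4/29 = 50.65 from the chores-and-supplies kitty, for a payoff of 84.65.

84.65 dollars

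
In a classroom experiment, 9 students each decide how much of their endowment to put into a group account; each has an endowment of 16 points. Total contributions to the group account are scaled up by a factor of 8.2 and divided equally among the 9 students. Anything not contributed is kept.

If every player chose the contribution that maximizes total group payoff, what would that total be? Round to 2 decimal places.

Each contributed unit returns 8.200 to the group as a whole (0.9111 to each of 9 players), which exceeds 1, so the social optimum is full contribution: group total = 8.200 × 144 = 1180.80.

1180.80 points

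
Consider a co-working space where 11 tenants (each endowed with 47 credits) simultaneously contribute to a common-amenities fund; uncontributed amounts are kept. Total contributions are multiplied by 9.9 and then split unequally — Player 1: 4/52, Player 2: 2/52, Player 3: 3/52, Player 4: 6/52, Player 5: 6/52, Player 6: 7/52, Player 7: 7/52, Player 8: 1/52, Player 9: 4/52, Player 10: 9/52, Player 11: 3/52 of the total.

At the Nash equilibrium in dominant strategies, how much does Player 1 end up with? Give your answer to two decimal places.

225.96 credits

Player j's private return per contributed unit is 9.9 × (j's share). Contributing is weakly dominant for j when that share is at least 1/9.9 = 0.1010, and contributing 0 is dominant otherwise.
The shares above 0.1010 belong to Player 4, Player 5, Player 6, Player 7 and Player 10, contributing 47 each; the remaining 6 contribute 0. Total contributed: 235.
Player 1 keeps 47 and receives 9.9 × 235 × 4/52 = 178.96 from the common-amenities fund, for a payoff of 225.96.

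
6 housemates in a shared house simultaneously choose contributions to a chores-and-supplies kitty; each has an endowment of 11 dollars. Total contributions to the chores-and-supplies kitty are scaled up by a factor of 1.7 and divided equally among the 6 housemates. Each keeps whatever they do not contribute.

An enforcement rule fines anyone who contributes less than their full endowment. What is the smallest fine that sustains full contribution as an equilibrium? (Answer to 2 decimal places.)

Given the others contribute fully, the best deviation is to contribute 0 (any partial contribution still incurs the fine and gives up units whose private return 0.2833 is below 1).
Deviating from 11 to 0 saves 11 dollars but forfeits the deviator's share of the drop in the chores-and-supplies kitty: 1.7/6 × 11 = 3.12.
So the deviation gain is 11 − 3.12 = 7.88, and the fine must be at least 7.88 dollars to wipe it out.

7.88 dollars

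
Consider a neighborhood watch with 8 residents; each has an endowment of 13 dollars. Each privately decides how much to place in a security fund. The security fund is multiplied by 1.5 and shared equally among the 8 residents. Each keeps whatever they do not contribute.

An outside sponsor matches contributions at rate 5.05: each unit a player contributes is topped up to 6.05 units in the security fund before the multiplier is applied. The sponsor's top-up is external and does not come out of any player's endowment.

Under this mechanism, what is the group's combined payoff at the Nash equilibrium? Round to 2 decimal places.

The effective private return per unit is now 1.5 × 6.05 / 8 = 1.1344 > 1, so every player's dominant strategy flips to full contribution.
So the Nash equilibrium is full contribution by all 8; the group earns 1.5 × 6.05 × 104 = 943.80.

943.80 dollars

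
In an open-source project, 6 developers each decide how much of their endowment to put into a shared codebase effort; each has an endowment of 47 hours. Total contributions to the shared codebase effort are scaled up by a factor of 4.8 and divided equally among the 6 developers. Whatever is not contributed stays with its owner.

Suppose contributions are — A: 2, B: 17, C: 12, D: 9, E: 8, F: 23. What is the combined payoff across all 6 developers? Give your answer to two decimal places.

551.80 hours

Total contributed: 2 + 17 + 12 + 9 + 8 + 23 = 71; total kept: 6 × 47 − 71 = 211.
The shared codebase effort pays out 4.8 × 71 = 340.80 in aggregate.
Group total = 211 + 340.80 = 551.80.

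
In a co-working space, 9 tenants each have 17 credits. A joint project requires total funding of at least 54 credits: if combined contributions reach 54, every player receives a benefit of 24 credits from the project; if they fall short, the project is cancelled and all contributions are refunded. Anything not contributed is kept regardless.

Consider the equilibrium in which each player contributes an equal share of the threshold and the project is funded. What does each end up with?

35 credits

Equal share of the threshold: 54/9 = 6.
At this profile no one gains by cutting their contribution: any cut drops the total below 54, the project is cancelled, contributions are refunded, and the deviator ends with 17, which is less than 17 − 6 + 24 = 35. Contributing more than 6 just wastes the excess. So contributing exactly 6 is a best response.
Each player's payoff: 17 − 6 + 24 = 35.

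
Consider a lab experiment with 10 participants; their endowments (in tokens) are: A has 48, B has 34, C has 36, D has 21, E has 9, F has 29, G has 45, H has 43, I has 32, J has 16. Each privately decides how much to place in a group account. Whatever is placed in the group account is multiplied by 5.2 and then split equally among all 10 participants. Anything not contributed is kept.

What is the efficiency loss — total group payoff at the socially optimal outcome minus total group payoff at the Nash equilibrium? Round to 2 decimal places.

The private return per contributed unit is 5.2/10 = 0.5200 < 1 for every player regardless of endowment, so the Nash equilibrium is zero contribution and the group total is Σ E_j = 48 + 34 + 36 + 21 + 9 + 29 + 45 + 43 + 32 + 16 = 313.
Each contributed unit returns 5.200 to the group, so the social optimum is full contribution by everyone: group total = 5.200 × 313 = 1627.60.
Efficiency loss = (5.200 − 1) × 313 = 1314.60.

1314.60 tokens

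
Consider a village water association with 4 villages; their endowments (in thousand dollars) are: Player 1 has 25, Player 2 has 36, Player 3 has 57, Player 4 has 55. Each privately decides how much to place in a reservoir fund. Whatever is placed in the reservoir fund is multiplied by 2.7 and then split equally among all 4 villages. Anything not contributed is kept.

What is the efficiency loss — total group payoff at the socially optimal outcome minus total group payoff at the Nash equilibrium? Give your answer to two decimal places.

The private return per contributed unit is 2.7/4 = 0.6750 < 1 for every player regardless of endowment, so the Nash equilibrium is zero contribution and the group total is Σ E_j = 25 + 36 + 57 + 55 = 173.
Each contributed unit returns 2.700 to the group, so the social optimum is full contribution by everyone: group total = 2.700 × 173 = 467.10.
Efficiency loss = (2.700 − 1) × 173 = 294.10.

294.10 thousand dollars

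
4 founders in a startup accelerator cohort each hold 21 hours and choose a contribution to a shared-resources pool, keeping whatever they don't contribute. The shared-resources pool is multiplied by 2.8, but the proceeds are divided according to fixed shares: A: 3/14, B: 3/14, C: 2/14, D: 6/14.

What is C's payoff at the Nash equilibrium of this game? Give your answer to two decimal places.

29.40 hours

Each unit j contributes comes back to j as 2.8 × (j's share), so j prefers to contribute only if that share exceeds 1/2.8 = 0.3571; otherwise keeping the unit dominates.
The only share above 0.3571 is D's 6/14, contributing 21; the remaining 3 contribute 0. Total contributed: 21.
C keeps 21 and receives 2.8 × 21 × 2/14 = 8.40 from the shared-resources pool, for a payoff of 29.40.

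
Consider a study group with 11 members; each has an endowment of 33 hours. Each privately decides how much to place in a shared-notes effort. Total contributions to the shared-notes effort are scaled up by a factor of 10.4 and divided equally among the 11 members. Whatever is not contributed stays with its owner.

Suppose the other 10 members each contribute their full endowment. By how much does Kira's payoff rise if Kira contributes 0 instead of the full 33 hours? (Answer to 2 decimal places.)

Switching from a contribution of 33 to 0 lets Kira keep an extra 33 hours, but lowers the shared-notes effort by 33, which costs Kira their own share of that drop: 10.4/11 × 33 = 31.20.
Net gain = 33 − 31.20 = 1.80. The private return per contributed unit (0.9455) is below 1, so free-riding is indeed the best response regardless of what the others do.

1.80 hours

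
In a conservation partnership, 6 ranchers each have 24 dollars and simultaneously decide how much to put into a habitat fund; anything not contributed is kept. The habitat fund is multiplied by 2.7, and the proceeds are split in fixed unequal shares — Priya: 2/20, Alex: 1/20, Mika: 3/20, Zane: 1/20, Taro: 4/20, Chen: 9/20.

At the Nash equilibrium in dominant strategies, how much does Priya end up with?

For player j, contributing a unit is worthwhile iff 2.7 × (j's share) ≥ 1, i.e. iff j's share is at least 0.3704.
Only Chen (9/20) clears that bar, contributing 24; the remaining 5 contribute 0. Total contributed: 24.
Priya keeps 24 and receives 2.7 × 24 × 2/20 = 6.48 from the habitat fund, for a payoff of 30.48.

30.48 dollars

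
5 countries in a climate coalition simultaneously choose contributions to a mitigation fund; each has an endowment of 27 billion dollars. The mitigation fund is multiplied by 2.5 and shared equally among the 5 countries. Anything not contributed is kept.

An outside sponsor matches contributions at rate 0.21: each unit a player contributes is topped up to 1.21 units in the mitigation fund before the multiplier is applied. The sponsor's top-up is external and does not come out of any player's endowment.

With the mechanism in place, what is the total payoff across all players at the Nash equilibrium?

Even with the mechanism, each unit contributed returns only 2.5 × 1.21 / 5 = 0.6050 per unit of net cost, so contributing nothing is still dominant.
At the Nash equilibrium no one contributes; group total payoff = 5 × 27 = 135.

135.00 billion dollars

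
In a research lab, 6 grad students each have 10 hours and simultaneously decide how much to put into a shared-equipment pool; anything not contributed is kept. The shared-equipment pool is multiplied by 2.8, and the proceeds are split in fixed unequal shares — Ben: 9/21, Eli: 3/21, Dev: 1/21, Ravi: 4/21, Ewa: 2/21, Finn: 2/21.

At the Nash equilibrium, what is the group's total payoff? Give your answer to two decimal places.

78.00 hours

For player j, contributing a unit is worthwhile iff 2.8 × (j's share) ≥ 1, i.e. iff j's share is at least 0.3571.
Ben alone (share 9/21) is above the threshold, contributing 10; the remaining 5 contribute 0. Total contributed: 10.
The shared-equipment pool pays out 2.8 × 10 = 28.00 in total (split across the unequal shares, but the aggregate is all that matters for the group sum).
The 5 free-riders keep 10 each, adding 50. Group total = 50 + 28.00 = 78.00.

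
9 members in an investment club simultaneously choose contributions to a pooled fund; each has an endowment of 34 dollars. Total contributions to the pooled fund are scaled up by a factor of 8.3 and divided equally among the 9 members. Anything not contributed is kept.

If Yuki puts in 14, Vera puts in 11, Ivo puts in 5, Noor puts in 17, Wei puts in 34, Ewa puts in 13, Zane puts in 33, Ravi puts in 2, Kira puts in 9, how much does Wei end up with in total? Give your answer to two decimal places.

127.27 dollars

Total contributed: 14 + 11 + 5 + 17 + 34 + 13 + 33 + 2 + 9 = 138.
Each receives 8.3 × 138 / 9 = 127.27 from the pooled fund.
Wei keeps 34 − 34 = 0, so Wei's payoff is 0 + 127.27 = 127.27.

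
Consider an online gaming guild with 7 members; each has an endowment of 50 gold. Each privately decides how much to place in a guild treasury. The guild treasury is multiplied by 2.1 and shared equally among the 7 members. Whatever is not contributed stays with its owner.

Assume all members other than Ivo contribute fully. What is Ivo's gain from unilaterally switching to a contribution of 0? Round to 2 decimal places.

35.00 gold

Switching from a contribution of 50 to 0 lets Ivo keep an extra 50 gold, but lowers the guild treasury by 50, which costs Ivo their own share of that drop: 2.1/7 × 50 = 15.00.
Net gain = 50 − 15.00 = 35.00. The private return per contributed unit (0.3000) is below 1, so free-riding is indeed the best response regardless of what the others do.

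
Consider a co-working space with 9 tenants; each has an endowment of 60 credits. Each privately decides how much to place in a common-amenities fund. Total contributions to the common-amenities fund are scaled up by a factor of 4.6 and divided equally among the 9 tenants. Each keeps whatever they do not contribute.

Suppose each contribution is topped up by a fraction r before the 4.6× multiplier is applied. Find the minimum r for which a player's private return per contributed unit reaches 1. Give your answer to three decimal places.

0.957

With matching at rate r, one contributed unit becomes (1 + r) in the common-amenities fund and returns 4.6 × (1 + r) / 9 to the contributor.
Setting this equal to 1: 1 + r = 9/4.6 = 1.9565.
So the minimum matching rate is r = 1.9565 − 1 = 0.957.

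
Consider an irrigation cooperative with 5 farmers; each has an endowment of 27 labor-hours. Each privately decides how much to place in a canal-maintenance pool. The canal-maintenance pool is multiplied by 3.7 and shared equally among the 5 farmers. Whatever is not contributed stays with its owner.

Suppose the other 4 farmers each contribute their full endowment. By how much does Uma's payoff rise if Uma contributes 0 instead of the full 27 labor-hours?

7.02 labor-hours

Switching from a contribution of 27 to 0 lets Uma keep an extra 27 labor-hours, but lowers the canal-maintenance pool by 27, which costs Uma their own share of that drop: 3.7/5 × 27 = 19.98.
Net gain = 27 − 19.98 = 7.02. The private return per contributed unit (0.7400) is below 1, so free-riding is indeed the best response regardless of what the others do.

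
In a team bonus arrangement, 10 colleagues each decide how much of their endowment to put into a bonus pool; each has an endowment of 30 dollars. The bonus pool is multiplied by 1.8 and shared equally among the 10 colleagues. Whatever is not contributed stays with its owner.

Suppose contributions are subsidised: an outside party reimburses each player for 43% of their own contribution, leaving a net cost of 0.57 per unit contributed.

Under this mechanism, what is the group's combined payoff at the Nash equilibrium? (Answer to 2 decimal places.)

Even with the mechanism, each unit contributed returns only (1.8/10) / 0.57 = 0.3158 per unit of net cost, so contributing nothing is still dominant.
At the Nash equilibrium no one contributes; group total payoff = 10 × 30 = 300.

300.00 dollars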